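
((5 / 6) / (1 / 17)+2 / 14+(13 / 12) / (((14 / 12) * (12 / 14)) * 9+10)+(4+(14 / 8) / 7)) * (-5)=-12380/133 = -93.08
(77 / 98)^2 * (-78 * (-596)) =1406262/49 = 28699.22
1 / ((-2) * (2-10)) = 1/16 = 0.06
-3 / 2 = -1.50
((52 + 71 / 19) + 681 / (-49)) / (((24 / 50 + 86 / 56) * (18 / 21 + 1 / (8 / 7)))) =11.98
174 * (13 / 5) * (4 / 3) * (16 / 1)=48256/5 = 9651.20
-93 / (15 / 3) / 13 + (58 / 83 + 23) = 120136/5395 = 22.27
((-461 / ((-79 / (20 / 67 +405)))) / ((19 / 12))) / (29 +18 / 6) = 37555365/804536 = 46.68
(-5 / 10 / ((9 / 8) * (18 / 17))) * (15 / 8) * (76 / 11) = -1615/297 = -5.44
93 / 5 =18.60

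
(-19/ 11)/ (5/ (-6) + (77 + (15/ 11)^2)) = -0.02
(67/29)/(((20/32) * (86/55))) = 2948/1247 = 2.36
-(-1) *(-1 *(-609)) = 609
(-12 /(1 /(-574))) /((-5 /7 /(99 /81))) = -176792/15 = -11786.13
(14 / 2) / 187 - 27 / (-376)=7681/70312 = 0.11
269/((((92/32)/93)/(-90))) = -18012240/23 = -783140.87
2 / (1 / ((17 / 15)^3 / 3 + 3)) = 70576/10125 = 6.97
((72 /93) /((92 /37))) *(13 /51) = 962/12121 = 0.08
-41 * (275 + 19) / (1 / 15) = -180810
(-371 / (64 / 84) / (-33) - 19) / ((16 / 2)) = -747/1408 = -0.53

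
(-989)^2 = 978121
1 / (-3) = -1/3 = -0.33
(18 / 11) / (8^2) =9/352 = 0.03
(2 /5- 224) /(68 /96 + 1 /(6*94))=-420368/1335 = -314.88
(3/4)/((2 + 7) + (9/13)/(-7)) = 91/1080 = 0.08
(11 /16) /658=11/10528 = 0.00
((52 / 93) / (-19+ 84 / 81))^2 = 219024/226051225 = 0.00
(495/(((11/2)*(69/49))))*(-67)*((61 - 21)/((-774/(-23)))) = -656600/129 = -5089.92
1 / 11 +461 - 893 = -4751/11 = -431.91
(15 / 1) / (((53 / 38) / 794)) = 452580/53 = 8539.25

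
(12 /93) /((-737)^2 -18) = 4/16837681 = 0.00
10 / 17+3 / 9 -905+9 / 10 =-460621/510 = -903.18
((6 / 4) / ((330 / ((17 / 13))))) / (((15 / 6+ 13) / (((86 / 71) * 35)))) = 0.02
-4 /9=-0.44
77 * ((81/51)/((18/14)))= 1617/17 = 95.12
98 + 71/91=8989/91 = 98.78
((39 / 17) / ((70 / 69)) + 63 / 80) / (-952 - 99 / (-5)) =-29025/8874544 = 0.00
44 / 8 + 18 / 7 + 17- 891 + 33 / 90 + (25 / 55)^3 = -120953479/139755 = -865.47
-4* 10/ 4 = -10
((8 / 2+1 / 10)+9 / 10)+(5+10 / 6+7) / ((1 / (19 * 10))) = 2601.67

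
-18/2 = -9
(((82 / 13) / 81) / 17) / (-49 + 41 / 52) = -328/3452139 = 0.00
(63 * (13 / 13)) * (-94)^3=-52326792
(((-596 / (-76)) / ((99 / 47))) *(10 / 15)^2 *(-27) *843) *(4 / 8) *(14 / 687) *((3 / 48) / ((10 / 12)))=-13774901/478610 = -28.78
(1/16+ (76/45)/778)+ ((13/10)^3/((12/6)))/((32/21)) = 176016037/224064000 = 0.79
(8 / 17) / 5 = 8/85 = 0.09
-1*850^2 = -722500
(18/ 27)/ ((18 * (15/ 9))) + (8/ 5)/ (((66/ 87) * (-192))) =89/7920 = 0.01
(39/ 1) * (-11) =-429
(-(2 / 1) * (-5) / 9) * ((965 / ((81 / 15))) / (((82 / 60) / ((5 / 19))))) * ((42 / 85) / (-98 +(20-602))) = -168875/6078537 = -0.03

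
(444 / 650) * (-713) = -158286/325 = -487.03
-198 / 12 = -33/2 = -16.50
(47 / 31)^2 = 2209/961 = 2.30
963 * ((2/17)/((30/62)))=19902/85 = 234.14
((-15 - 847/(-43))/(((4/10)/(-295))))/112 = -148975/4816 = -30.93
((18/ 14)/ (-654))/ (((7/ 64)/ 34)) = -3264/5341 = -0.61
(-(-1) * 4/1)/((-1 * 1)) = -4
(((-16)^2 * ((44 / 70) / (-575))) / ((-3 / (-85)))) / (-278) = 47872/1678425 = 0.03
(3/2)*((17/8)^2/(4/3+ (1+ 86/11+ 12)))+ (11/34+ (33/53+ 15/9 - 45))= -626057891/14877312 = -42.08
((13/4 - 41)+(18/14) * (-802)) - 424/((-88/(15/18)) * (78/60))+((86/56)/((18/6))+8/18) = -9593215/9009 = -1064.85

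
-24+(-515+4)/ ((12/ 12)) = -535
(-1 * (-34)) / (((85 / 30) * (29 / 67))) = 804/29 = 27.72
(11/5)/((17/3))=33/85 = 0.39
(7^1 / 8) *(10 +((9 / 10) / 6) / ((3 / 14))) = 749/80 = 9.36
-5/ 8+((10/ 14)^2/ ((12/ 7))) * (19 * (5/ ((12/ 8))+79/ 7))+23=370589/3528 = 105.04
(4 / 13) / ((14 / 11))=22/91 = 0.24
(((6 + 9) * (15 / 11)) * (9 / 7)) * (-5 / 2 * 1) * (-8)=40500/77 = 525.97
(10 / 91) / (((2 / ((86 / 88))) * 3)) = 215/12012 = 0.02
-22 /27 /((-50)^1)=0.02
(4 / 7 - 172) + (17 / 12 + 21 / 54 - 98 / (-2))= -120.62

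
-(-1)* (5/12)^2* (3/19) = 25/912 = 0.03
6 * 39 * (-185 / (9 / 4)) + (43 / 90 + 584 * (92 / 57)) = -31287743/1710 = -18296.93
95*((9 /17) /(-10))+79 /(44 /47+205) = -1528867/329086 = -4.65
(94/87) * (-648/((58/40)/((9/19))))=-3654720/15979 = -228.72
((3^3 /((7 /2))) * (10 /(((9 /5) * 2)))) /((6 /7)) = 25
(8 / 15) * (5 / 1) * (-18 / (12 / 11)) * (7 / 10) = -154/5 = -30.80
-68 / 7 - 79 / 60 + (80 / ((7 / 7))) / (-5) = -11353/420 = -27.03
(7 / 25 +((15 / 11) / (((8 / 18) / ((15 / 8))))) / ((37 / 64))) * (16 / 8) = 208198/10175 = 20.46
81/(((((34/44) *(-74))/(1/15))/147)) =-43659/3145 = -13.88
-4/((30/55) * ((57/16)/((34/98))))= -5984/8379 = -0.71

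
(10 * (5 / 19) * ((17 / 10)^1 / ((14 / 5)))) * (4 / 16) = 425/1064 = 0.40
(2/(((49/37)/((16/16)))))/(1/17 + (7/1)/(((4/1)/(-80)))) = -1258/116571 = -0.01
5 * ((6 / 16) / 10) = 3/16 = 0.19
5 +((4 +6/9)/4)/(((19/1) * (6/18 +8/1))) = 5.01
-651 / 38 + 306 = 10977/38 = 288.87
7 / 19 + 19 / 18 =487/342 = 1.42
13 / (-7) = -13/7 = -1.86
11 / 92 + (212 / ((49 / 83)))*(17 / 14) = 13763845/31556 = 436.17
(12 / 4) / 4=3/4 = 0.75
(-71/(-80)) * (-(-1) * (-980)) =-3479/4 = -869.75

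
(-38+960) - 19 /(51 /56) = 45958/51 = 901.14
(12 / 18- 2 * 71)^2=179776/9 = 19975.11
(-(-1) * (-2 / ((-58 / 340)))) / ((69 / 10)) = 3400/2001 = 1.70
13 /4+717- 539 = 725/4 = 181.25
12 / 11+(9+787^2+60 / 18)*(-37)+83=-756261833/33 = -22917025.24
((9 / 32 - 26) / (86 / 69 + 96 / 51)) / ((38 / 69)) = -66611151/4462720 = -14.93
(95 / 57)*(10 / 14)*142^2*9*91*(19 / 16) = 93384525/4 = 23346131.25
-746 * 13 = -9698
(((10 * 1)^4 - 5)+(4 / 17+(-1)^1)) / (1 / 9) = 1529118/17 = 89948.12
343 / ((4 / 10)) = 1715/2 = 857.50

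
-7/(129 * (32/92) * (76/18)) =-0.04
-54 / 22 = -27/11 = -2.45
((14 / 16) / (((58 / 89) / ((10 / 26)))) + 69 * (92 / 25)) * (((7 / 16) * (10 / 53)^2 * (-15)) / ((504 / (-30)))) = 959225275/271102208 = 3.54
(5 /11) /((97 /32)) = 160/1067 = 0.15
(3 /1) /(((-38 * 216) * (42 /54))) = -1/2128 = 0.00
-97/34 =-2.85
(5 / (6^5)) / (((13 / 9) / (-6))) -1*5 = -5.00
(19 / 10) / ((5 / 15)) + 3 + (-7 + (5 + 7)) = 137/10 = 13.70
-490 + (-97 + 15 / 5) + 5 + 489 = -90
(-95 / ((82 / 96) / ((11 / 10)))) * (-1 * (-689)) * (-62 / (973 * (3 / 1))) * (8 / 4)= 142848992/39893 = 3580.80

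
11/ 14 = 0.79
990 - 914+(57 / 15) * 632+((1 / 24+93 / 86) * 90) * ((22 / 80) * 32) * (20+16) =7417144/215 = 34498.34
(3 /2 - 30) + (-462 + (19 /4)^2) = -467.94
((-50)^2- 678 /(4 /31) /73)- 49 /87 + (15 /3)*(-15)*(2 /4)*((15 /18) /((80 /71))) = 975400991/406464 = 2399.72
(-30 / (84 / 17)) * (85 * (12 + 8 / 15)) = -135830/21 = -6468.10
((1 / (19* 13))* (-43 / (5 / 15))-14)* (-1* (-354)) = -5140.88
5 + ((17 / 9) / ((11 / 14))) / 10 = 2594/495 = 5.24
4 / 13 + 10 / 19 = 206/247 = 0.83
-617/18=-34.28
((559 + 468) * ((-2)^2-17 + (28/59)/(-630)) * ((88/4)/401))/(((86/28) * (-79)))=138206068/45780165 = 3.02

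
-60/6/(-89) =10/89 = 0.11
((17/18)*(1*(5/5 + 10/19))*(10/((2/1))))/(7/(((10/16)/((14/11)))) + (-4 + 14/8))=271150/451611 = 0.60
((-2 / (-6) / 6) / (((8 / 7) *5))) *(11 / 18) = 77/12960 = 0.01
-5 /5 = -1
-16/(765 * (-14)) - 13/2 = -69599/10710 = -6.50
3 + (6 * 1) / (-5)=9/5 = 1.80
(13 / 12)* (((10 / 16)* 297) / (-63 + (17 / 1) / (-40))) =-32175/10148 = -3.17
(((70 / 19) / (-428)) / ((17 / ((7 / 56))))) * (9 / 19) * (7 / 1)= -2205/10506544 = 0.00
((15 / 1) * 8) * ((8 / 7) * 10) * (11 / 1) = 15085.71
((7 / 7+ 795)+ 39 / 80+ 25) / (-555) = -65719/44400 = -1.48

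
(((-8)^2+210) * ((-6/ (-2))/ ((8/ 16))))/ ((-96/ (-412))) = 14111/2 = 7055.50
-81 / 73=-1.11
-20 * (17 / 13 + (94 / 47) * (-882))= 35253.85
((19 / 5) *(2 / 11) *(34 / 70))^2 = 417316/3705625 = 0.11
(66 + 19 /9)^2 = 375769/81 = 4639.12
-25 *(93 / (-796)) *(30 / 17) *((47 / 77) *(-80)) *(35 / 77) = -327825000/2865401 = -114.41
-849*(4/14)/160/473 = -849/264880 = 0.00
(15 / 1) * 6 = 90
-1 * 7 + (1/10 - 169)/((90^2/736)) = -75421/3375 = -22.35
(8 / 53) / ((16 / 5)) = 5/106 = 0.05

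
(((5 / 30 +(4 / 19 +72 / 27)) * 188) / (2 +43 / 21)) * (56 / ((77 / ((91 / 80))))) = 10388833/88825 = 116.96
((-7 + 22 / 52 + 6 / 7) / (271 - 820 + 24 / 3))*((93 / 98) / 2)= 96813/19298552 = 0.01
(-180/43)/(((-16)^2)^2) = -45/704512 = 0.00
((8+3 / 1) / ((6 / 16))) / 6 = 44/9 = 4.89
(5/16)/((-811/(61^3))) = -1134905/12976 = -87.46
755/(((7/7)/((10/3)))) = 7550/3 = 2516.67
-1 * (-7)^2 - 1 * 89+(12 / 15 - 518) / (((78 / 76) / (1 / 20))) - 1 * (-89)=-24114/325 = -74.20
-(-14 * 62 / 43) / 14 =62/43 = 1.44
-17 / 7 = -2.43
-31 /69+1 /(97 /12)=-2179/6693 = -0.33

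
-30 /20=-3/2 = -1.50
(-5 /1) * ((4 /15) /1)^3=-64/675 = -0.09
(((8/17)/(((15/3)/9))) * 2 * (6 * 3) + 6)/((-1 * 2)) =-18.25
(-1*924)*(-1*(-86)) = -79464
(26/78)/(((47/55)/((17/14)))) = 935/1974 = 0.47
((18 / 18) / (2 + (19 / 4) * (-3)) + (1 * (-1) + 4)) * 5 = 715/49 = 14.59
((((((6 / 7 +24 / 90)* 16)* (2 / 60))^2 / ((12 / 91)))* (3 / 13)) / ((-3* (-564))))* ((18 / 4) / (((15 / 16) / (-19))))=-8465792/249834375 = -0.03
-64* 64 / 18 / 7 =-2048/63 = -32.51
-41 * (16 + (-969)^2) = -38498057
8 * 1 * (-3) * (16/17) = -384/17 = -22.59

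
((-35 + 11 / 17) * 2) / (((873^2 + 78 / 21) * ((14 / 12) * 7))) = -7008/634856551 = 0.00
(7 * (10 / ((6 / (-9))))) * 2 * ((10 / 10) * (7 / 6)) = -245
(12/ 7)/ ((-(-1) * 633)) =4/1477 = 0.00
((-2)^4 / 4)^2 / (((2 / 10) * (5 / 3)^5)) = 3888/625 = 6.22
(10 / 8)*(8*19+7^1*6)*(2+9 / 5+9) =3104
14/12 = 7/6 = 1.17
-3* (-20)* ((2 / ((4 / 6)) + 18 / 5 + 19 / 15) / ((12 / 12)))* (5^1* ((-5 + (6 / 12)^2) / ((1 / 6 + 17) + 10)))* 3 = -201780/163 = -1237.91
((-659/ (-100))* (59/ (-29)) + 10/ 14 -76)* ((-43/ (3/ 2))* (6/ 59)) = 77420081/299425 = 258.56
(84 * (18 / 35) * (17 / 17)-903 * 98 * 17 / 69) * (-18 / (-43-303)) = -22521258/19895 = -1132.01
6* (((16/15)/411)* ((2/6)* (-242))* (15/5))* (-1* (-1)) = -7744/2055 = -3.77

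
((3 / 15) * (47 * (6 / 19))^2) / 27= 8836/5415 = 1.63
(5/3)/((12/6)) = 5/6 = 0.83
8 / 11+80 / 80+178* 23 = 45053/11 = 4095.73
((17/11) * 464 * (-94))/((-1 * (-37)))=-1821.80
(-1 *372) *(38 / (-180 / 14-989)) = 98952/7013 = 14.11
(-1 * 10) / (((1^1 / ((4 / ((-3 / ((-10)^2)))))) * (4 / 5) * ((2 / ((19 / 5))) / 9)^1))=28500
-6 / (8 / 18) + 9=-9/2 = -4.50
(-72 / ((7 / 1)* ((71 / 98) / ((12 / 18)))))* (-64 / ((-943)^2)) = 43008/63136679 = 0.00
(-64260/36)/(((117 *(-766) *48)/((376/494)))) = 27965/88546536 = 0.00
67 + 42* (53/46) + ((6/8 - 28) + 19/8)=16655/184 = 90.52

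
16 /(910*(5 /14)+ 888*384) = 16/341317 = 0.00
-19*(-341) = 6479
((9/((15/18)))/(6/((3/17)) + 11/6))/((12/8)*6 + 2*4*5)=324/52675 = 0.01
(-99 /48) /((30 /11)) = -121/160 = -0.76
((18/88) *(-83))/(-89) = 747/3916 = 0.19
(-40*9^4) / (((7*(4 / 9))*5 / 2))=-236196/7 = -33742.29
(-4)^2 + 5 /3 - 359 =-1024/3 = -341.33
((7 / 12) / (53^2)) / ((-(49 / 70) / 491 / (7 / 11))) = -17185/185394 = -0.09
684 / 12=57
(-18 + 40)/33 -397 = -1189/3 = -396.33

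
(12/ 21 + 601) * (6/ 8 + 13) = 231605/28 = 8271.61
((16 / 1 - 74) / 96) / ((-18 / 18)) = 29/48 = 0.60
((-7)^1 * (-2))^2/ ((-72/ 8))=-196/9 = -21.78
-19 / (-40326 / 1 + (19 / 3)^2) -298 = -108046583/362573 = -298.00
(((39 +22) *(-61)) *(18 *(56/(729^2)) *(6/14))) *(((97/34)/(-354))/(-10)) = -721874/296130735 = 0.00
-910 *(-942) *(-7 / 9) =-2000180/3 = -666726.67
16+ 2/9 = 146/9 = 16.22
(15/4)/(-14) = -15/56 = -0.27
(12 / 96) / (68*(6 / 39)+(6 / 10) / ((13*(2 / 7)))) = 65/5524 = 0.01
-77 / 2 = -38.50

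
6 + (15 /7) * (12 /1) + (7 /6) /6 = 8041/252 = 31.91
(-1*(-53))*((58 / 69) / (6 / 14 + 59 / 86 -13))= -3.75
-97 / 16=-6.06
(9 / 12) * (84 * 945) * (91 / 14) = 773955/2 = 386977.50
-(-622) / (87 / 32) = 19904/87 = 228.78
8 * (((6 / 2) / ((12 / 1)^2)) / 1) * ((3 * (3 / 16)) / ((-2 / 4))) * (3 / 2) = -0.28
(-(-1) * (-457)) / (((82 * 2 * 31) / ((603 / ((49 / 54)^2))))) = -200891259/3051671 = -65.83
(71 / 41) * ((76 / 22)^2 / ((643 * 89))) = 102524/283903147 = 0.00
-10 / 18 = -5/9 = -0.56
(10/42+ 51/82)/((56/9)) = 4443/32144 = 0.14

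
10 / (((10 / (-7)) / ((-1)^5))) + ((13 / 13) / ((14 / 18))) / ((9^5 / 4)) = 321493/45927 = 7.00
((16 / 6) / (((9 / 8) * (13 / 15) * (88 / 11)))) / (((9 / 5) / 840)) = 56000/351 = 159.54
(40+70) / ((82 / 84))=4620/41 = 112.68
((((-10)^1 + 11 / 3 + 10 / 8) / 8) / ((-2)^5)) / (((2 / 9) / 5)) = 915/2048 = 0.45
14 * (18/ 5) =252/5 = 50.40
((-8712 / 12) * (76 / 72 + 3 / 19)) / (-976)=50215/55632 = 0.90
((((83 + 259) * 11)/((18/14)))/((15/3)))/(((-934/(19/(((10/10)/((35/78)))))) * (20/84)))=-22.44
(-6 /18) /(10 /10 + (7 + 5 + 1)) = -1/42 = -0.02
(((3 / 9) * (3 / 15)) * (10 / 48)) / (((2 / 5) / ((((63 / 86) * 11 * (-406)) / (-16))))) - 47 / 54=1851497/297216 = 6.23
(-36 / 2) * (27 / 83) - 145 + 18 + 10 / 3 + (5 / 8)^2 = -2057839/15936 = -129.13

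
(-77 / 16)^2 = 5929/256 = 23.16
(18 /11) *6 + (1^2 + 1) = 130/11 = 11.82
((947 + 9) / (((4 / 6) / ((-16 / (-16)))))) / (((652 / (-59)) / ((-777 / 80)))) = 32869431/26080 = 1260.33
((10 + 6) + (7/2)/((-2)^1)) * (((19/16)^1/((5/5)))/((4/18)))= 9747/128 = 76.15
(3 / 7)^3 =0.08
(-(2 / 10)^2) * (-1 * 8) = 8/25 = 0.32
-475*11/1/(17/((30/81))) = -52250/459 = -113.83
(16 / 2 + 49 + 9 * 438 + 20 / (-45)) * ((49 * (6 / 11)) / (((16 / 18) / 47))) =5650776.89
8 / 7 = 1.14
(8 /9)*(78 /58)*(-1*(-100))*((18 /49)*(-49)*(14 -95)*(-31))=-156686400/29 = -5402979.31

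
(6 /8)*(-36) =-27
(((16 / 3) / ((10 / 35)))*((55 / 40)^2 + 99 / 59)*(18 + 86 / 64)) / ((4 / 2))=58387175/90624 = 644.28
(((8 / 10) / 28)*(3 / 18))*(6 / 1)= 1/35 = 0.03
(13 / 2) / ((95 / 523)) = 6799/190 = 35.78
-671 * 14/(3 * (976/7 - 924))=32879/8238 = 3.99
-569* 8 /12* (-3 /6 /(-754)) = -569/2262 = -0.25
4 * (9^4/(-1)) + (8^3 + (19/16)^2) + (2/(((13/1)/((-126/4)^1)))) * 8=-85760427/3328 = -25769.36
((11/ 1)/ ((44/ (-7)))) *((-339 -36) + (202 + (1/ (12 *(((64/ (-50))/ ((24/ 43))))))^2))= 573215209/1893376 = 302.75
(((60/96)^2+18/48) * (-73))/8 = -3577/512 = -6.99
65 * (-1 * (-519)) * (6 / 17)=202410/17 = 11906.47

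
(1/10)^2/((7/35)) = 1/20 = 0.05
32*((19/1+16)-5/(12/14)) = 2800/3 = 933.33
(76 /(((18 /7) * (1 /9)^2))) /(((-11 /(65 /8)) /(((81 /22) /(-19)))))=331695/968 = 342.66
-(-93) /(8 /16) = 186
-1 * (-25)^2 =-625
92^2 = 8464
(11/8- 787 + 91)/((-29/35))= 194495/232 = 838.34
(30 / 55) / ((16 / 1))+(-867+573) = -25869/88 = -293.97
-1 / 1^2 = -1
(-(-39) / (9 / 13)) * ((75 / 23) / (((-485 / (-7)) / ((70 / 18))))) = 207025/20079 = 10.31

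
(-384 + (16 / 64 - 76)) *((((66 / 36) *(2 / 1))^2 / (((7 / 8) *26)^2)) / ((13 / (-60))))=55.12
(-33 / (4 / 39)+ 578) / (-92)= -1025/368 = -2.79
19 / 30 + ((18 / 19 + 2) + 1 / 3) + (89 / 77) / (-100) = 1712797/438900 = 3.90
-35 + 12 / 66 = -383/11 = -34.82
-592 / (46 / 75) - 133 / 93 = -2067659/2139 = -966.65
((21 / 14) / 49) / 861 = 1/28126 = 0.00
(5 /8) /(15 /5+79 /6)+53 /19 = 20849/7372 = 2.83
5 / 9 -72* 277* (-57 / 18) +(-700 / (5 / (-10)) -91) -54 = 579704/9 = 64411.56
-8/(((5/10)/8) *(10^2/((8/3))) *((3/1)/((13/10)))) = -1.48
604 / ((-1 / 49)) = -29596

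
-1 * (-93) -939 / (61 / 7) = -900/61 = -14.75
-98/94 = -1.04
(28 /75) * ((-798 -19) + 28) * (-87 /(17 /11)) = 7047348/425 = 16582.00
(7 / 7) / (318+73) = 1/391 = 0.00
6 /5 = 1.20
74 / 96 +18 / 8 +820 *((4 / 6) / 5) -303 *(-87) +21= 1271729/48 = 26494.35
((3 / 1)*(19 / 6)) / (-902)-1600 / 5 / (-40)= 7.99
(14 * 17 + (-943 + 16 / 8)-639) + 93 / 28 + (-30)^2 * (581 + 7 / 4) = 14647817/28 = 523136.32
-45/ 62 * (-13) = 9.44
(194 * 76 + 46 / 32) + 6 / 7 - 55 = 1645425/112 = 14691.29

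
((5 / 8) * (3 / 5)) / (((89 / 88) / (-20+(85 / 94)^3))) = -7.14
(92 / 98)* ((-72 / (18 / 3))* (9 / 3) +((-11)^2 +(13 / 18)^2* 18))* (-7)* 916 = -35794532/63 = -568167.17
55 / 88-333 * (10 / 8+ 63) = -171157/8 = -21394.62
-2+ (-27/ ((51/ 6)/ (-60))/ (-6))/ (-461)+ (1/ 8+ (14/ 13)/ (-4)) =-1691491/815048 = -2.08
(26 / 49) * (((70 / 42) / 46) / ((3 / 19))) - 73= -739204/10143 = -72.88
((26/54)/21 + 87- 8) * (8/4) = 89612/567 = 158.05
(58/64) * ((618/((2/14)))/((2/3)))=188181/32 = 5880.66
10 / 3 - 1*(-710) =2140/3 = 713.33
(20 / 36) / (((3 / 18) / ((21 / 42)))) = 5/3 = 1.67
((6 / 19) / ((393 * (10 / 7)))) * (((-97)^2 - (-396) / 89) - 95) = 5805394/1107605 = 5.24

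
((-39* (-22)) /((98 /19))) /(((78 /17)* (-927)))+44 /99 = 36823/90846 = 0.41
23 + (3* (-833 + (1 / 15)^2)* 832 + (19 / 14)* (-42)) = -155939318/75 = -2079190.91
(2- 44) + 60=18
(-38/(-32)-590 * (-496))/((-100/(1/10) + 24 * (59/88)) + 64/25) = -429207075/1439312 = -298.20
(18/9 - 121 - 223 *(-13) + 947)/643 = 3727/643 = 5.80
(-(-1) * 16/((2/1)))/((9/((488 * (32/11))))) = 124928/99 = 1261.90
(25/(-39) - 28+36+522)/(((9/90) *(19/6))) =412900/247 = 1671.66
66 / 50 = 33/25 = 1.32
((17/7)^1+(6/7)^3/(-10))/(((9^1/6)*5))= 8114/25725 = 0.32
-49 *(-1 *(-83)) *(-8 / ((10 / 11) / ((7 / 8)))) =313159/10 = 31315.90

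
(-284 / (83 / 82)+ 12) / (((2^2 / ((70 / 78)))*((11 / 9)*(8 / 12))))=-1755495/23738 = -73.95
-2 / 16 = -1/8 = -0.12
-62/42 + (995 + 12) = 21116/21 = 1005.52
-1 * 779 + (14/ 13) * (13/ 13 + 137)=-8195/13 = -630.38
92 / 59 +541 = 32011/59 = 542.56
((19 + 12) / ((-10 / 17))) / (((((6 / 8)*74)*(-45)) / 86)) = 45322/24975 = 1.81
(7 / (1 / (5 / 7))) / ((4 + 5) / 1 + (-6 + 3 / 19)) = 1.58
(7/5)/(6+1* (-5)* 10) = -0.03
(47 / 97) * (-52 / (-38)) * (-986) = -1204892/1843 = -653.77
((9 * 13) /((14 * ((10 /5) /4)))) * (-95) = -11115/7 = -1587.86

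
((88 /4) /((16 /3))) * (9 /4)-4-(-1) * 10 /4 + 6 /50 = 6321/800 = 7.90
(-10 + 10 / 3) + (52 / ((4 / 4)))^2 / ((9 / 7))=18868/9 = 2096.44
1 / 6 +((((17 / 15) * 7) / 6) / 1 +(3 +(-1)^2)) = 247/45 = 5.49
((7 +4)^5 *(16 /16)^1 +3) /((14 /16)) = 1288432/7 = 184061.71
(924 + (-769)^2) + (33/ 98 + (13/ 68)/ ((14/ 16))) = 986747735/1666 = 592285.56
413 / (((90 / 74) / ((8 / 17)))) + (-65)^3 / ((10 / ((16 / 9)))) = -37226752/765 = -48662.42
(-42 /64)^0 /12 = 1/12 = 0.08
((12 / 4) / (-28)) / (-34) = 3/952 = 0.00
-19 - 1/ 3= -58/3 = -19.33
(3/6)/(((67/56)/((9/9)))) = 28/67 = 0.42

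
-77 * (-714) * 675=37110150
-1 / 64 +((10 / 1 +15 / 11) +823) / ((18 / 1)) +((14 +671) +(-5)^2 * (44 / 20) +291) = 6826013/6336 = 1077.34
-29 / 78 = -0.37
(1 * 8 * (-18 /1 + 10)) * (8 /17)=-512/17 = -30.12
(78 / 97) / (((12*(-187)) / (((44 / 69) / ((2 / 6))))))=-26/37927 = 0.00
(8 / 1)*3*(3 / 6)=12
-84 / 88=-21/22 = -0.95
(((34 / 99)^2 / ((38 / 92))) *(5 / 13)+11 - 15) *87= -338.44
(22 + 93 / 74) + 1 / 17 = 29331/1258 = 23.32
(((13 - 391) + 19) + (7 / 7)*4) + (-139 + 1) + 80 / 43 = -21119/43 = -491.14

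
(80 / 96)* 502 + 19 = 1312/3 = 437.33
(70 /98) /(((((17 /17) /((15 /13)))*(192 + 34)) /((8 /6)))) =50/10283 = 0.00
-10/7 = -1.43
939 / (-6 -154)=-939/160 = -5.87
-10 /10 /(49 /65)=-65/49 = -1.33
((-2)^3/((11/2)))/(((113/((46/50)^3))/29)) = -5645488/19421875 = -0.29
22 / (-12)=-11/6 = -1.83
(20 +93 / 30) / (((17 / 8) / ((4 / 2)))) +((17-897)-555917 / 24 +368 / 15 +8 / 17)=-3263519/136 = -23996.46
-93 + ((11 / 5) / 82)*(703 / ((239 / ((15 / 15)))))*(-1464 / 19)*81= -28688379/48995 = -585.54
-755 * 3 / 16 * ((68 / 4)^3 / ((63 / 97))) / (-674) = 359803555/226464 = 1588.79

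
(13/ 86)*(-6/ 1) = -39/43 = -0.91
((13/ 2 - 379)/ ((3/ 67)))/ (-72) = 49915/432 = 115.54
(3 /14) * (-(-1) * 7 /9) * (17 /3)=17/18 = 0.94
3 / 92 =0.03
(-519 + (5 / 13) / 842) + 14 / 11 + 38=-57761987/120406 = -479.73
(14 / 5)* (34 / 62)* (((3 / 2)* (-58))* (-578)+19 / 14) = 11968391/155 = 77215.43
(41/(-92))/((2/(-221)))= 9061/184 = 49.24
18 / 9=2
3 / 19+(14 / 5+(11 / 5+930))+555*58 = 629378/19 = 33125.16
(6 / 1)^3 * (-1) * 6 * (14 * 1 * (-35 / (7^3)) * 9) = 16662.86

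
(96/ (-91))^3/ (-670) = 442368/252446285 = 0.00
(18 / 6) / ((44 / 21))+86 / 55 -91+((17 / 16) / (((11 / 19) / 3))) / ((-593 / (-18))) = -22918541/260920 = -87.84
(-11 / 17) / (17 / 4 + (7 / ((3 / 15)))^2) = -4/7599 = 0.00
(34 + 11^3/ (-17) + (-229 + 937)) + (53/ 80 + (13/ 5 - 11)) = 892117/1360 = 655.97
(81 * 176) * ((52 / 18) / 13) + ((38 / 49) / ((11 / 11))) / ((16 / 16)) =155270/49 = 3168.78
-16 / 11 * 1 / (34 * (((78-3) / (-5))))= 8/2805 = 0.00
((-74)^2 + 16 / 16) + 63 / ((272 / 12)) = 372625/68 = 5479.78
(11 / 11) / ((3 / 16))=16/3 = 5.33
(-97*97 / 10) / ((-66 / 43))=404587/660 = 613.01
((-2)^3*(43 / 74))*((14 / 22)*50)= -60200/407 = -147.91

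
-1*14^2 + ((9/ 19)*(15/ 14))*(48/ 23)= -596324/3059 = -194.94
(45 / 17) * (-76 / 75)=-228/85 = -2.68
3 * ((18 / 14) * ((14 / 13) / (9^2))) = 2/39 = 0.05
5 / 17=0.29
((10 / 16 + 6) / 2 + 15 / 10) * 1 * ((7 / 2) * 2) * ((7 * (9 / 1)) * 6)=101871/8 = 12733.88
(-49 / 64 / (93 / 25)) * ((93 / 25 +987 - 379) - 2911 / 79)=-13908307/117552 = -118.32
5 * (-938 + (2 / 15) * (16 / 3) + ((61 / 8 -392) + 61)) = -453839/72 = -6303.32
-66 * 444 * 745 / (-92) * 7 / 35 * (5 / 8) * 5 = 13644675/92 = 148311.68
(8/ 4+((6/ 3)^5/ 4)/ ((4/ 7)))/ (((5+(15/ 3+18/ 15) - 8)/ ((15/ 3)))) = 25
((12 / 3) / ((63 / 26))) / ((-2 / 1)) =-52/63 = -0.83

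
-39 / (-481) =3/37 = 0.08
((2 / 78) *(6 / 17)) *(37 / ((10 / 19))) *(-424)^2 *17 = 126382528/65 = 1944346.58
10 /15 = 0.67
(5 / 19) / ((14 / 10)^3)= 625/6517 = 0.10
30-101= -71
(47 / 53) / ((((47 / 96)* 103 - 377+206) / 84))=-379008/613475 = -0.62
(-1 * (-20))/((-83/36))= -720/83 = -8.67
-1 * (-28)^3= 21952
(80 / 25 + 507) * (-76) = -38775.20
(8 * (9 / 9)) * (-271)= -2168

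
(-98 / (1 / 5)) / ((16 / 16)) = -490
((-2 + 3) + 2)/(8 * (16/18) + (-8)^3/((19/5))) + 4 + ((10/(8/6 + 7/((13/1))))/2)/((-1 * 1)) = 2079479/1593152 = 1.31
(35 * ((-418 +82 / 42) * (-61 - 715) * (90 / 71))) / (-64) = -63561675/284 = -223808.71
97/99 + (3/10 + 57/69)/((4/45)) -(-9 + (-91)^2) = -150434135/18216 = -8258.35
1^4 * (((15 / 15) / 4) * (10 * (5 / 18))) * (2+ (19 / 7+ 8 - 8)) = 275/84 = 3.27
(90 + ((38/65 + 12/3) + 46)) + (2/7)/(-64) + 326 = 6793407/14560 = 466.58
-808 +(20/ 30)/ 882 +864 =74089/1323 = 56.00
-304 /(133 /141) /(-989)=2256/6923 = 0.33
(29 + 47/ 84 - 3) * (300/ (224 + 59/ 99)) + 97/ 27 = 32836828/840483 = 39.07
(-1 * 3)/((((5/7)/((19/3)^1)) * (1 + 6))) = -19/5 = -3.80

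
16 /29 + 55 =1611/29 = 55.55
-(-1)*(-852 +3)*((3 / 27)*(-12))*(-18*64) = -1304064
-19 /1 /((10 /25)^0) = -19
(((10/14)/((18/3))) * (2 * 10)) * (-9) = -150/7 = -21.43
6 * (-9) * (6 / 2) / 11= -162/11 = -14.73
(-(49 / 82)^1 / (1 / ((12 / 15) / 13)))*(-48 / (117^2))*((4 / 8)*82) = 1568/296595 = 0.01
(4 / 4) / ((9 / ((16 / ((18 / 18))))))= 16/9 = 1.78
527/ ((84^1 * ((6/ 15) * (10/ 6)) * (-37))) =-527/2072 = -0.25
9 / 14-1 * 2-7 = -117/14 = -8.36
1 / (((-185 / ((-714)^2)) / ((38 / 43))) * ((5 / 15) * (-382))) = 29058372/1519405 = 19.12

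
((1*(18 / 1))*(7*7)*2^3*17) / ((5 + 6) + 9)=29988/5 = 5997.60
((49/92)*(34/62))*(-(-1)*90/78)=0.34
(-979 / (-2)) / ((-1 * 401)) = -979/802 = -1.22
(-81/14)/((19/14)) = -81/19 = -4.26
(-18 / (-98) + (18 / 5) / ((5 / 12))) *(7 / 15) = 3603/875 = 4.12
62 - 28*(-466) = 13110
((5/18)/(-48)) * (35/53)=-175/45792 = 0.00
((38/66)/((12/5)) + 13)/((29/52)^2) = 3544268/83259 = 42.57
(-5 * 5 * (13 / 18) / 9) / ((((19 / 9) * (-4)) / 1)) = 325/1368 = 0.24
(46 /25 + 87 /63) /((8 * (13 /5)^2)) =1691/28392 = 0.06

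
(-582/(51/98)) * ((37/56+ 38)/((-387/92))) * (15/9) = 338108050/19737 = 17130.67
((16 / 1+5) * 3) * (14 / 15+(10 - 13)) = -651/5 = -130.20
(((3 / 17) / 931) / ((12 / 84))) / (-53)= -3/119833 = 0.00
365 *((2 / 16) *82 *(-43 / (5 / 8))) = -257398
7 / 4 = 1.75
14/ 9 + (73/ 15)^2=631/25 = 25.24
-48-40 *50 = -2048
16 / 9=1.78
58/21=2.76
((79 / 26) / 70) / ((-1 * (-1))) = 79/1820 = 0.04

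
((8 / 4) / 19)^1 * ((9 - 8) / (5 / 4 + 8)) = 8/703 = 0.01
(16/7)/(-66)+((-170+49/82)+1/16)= -25666345/151536 = -169.37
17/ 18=0.94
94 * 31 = 2914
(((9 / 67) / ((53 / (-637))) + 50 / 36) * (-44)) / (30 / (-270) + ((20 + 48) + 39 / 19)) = 3013571/21234980 = 0.14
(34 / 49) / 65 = 34/3185 = 0.01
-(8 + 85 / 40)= -81/8 = -10.12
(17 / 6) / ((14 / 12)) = 17/7 = 2.43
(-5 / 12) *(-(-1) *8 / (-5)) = 0.67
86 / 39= 2.21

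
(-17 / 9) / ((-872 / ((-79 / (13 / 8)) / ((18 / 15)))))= -6715/76518 = -0.09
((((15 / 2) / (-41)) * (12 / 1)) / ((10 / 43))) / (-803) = 387/32923 = 0.01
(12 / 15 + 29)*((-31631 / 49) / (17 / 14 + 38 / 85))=-160242646/13839 = -11579.06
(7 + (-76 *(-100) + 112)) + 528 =8247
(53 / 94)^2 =2809/8836 = 0.32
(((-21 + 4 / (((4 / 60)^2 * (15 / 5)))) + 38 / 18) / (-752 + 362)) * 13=-253/27 = -9.37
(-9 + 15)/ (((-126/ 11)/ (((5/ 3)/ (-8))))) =55/504 = 0.11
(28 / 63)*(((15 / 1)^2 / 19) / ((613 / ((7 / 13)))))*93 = 65100/151411 = 0.43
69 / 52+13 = 745/52 = 14.33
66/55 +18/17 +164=14132/85 = 166.26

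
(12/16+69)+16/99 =27685/396 = 69.91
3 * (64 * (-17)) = -3264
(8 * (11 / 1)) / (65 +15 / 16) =1408/1055 = 1.33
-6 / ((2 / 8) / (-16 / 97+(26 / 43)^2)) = -863712/179353 = -4.82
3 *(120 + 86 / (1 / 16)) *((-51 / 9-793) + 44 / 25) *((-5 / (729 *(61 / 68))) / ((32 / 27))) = 190002472/8235 = 23072.55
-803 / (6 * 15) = -803/90 = -8.92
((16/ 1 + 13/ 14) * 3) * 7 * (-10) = -3555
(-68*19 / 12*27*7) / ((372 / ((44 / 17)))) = -4389/31 = -141.58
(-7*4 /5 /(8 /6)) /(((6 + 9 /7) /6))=-294/85 = -3.46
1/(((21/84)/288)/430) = 495360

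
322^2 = 103684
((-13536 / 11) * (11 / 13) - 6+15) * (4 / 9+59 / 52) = -1629.95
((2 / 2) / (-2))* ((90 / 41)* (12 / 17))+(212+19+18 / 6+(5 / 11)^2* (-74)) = 18380068/84337 = 217.94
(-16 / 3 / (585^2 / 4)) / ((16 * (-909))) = 4/933247575 = 0.00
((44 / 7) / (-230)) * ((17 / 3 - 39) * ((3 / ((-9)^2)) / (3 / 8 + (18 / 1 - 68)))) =-3520/5177277 = 0.00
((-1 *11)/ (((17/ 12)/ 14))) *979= -1809192/17 = -106423.06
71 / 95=0.75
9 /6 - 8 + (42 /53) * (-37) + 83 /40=-71541/2120 = -33.75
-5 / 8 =-0.62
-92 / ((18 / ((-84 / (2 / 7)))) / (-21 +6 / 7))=-30268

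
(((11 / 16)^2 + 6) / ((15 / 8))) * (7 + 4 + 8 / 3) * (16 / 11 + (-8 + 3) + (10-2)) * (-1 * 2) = -3328913/7920 = -420.32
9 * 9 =81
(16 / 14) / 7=8/49 = 0.16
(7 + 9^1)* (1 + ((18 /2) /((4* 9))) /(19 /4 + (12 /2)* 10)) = 4160/259 = 16.06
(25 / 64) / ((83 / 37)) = 925/5312 = 0.17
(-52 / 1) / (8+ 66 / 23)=-4.78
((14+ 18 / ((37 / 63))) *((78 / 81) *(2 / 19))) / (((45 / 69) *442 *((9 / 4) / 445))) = 27053152/8712279 = 3.11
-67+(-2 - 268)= -337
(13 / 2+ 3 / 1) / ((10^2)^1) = 19/200 = 0.10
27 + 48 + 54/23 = 1779/23 = 77.35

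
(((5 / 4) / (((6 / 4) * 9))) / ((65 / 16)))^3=512/43243551 = 0.00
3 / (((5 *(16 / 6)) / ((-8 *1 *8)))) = -72/5 = -14.40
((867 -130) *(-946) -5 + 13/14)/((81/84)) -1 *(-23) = -19521149/27 = -723005.52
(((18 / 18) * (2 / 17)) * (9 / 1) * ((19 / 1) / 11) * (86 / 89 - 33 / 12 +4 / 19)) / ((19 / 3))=-287307/632434 = -0.45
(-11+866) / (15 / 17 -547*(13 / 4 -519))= 58140/19183897 = 0.00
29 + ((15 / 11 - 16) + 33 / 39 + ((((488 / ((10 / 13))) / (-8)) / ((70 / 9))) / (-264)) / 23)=280170927/18418400 = 15.21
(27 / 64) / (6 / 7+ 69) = 0.01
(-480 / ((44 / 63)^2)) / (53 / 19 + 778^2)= -754110/463851443 = 0.00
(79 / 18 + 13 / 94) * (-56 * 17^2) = -30992360/423 = -73267.99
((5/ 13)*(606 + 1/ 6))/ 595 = 0.39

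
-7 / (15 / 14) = -98/15 = -6.53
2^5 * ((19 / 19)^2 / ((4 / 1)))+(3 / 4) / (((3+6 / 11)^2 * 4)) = 65017/8112 = 8.01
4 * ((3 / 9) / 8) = 1/6 = 0.17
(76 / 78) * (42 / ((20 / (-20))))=-532/13 = -40.92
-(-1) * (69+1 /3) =208/3 = 69.33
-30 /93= -10/31 = -0.32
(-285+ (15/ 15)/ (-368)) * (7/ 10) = -734167/3680 = -199.50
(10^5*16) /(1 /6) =9600000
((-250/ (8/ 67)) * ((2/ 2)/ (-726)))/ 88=8375/255552 = 0.03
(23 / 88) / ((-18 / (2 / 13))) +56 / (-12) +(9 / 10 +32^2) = 52521497/51480 = 1020.23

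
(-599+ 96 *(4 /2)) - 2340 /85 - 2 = -7421/17 = -436.53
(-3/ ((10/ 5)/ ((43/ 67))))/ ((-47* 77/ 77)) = 129/6298 = 0.02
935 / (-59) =-935/59 = -15.85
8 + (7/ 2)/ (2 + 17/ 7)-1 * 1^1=483/62 = 7.79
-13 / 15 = -0.87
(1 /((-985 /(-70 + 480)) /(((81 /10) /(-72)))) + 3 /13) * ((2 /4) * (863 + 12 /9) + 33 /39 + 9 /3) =322371311/2663440 = 121.04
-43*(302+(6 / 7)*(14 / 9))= -39130/3 = -13043.33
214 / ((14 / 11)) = 1177/7 = 168.14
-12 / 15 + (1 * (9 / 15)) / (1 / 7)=17/5 = 3.40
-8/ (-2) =4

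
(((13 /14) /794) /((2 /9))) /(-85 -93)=-117/3957296 = 0.00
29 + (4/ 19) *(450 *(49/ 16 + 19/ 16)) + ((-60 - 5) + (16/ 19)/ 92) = 160222/437 = 366.64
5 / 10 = 1/2 = 0.50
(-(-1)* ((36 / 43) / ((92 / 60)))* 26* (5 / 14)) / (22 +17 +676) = 540/76153 = 0.01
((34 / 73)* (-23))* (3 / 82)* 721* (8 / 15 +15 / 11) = -88238143/164615 = -536.03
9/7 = 1.29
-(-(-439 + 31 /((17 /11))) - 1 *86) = -5660/17 = -332.94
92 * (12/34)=552/17 = 32.47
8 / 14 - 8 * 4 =-220/7 = -31.43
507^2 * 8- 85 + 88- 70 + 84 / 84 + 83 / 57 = 117210665/57 = 2056327.46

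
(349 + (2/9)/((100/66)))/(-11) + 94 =62.26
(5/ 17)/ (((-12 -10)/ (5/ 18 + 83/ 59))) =-8945/397188 = -0.02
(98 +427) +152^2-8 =23621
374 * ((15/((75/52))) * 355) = 1380808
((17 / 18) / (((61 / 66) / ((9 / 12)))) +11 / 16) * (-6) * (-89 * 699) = 264832227/488 = 542688.99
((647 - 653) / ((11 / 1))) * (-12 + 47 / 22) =651/121 = 5.38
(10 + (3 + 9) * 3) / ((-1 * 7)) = -46/7 = -6.57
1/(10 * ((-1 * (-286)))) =1/2860 = 0.00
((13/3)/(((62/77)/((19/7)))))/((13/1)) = 209/186 = 1.12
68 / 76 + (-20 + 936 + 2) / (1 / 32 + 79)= 66793/5339 = 12.51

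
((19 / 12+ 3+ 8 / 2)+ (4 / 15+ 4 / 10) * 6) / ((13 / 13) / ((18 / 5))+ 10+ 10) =453/730 = 0.62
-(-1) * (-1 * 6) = -6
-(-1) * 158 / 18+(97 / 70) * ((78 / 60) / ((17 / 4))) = 246374/26775 = 9.20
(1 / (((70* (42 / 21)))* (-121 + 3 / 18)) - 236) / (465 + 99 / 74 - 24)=-443149111/830599875 = -0.53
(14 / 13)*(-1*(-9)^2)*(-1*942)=1068228/13 = 82171.38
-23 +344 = 321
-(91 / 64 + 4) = -347/64 = -5.42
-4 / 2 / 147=-2/147 = -0.01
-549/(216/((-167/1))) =10187/24 = 424.46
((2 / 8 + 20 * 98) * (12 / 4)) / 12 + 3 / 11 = 86299/176 = 490.34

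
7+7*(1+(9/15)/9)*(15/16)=14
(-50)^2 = 2500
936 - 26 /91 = 6550/7 = 935.71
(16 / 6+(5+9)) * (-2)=-100/3 = -33.33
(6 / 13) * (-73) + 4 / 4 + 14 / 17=-7043/221 = -31.87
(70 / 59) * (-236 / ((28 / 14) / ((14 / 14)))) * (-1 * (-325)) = -45500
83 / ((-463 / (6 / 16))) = -249/3704 = -0.07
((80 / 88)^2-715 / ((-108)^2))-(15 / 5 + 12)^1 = -20090275/1411344 = -14.23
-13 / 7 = -1.86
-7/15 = -0.47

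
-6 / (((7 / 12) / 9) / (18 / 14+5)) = -28512/49 = -581.88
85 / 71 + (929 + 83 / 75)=4959193/5325 = 931.30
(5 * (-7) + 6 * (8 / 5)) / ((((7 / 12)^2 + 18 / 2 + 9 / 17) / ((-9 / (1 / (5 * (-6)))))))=-16788384/24161 = -694.85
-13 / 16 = -0.81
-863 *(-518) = 447034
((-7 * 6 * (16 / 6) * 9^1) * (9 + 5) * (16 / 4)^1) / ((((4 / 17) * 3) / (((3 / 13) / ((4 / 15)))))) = -69203.08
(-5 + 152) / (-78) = -49/26 = -1.88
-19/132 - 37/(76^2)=-28657/190608 = -0.15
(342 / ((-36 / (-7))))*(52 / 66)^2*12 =495.36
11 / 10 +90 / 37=1307/370 = 3.53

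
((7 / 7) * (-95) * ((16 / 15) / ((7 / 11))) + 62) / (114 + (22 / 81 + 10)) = -27567/35231 = -0.78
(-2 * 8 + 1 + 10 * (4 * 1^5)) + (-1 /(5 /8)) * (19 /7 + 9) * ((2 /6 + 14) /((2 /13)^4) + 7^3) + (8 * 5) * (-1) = -51029642/105 = -485996.59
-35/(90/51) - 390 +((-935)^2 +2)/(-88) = -2730877/264 = -10344.23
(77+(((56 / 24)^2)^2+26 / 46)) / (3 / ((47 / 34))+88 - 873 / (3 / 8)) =-9387169/195946614 = -0.05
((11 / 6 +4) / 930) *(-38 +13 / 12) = -3101/13392 = -0.23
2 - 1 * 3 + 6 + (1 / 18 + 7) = 217/18 = 12.06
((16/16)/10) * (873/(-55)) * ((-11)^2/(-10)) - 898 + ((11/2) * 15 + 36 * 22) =-4.29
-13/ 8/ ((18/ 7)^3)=-4459/46656 = -0.10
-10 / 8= -5/4 = -1.25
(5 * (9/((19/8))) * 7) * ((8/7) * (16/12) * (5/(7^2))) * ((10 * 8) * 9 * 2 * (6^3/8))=801821.70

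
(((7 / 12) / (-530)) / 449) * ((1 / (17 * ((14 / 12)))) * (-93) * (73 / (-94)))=-6789/760552120 = 0.00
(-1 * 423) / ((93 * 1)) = -141/31 = -4.55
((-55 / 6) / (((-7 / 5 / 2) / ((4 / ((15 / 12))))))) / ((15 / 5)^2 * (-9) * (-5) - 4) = 880/8421 = 0.10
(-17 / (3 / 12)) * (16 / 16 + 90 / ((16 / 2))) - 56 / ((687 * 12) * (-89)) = -152796343/183429 = -833.00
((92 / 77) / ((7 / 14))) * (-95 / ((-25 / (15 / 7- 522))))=-12721944/2695 = -4720.57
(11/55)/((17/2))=0.02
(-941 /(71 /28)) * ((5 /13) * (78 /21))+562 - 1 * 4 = 1978/71 = 27.86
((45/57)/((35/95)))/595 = 3/833 = 0.00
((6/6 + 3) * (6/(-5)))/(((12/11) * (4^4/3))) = -33/640 = -0.05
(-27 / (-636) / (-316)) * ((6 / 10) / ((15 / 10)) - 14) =153/83740 = 0.00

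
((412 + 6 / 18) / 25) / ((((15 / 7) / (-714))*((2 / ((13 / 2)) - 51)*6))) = 13395473/741375 = 18.07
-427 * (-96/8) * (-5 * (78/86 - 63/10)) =5941278/43 = 138169.26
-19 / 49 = -0.39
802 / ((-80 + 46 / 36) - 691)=-1.04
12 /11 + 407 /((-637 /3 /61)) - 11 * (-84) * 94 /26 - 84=22007457/7007 = 3140.78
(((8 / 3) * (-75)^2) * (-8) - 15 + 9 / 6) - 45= -240117/2 = -120058.50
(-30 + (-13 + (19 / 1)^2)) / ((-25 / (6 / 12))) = -159/25 = -6.36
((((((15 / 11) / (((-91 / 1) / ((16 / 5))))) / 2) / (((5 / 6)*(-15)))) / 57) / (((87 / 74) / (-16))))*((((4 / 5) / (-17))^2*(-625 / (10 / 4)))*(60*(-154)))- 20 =-22.34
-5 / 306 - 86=-26321/306 = -86.02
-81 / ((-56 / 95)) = 137.41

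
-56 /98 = -4/7 = -0.57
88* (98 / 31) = 8624/31 = 278.19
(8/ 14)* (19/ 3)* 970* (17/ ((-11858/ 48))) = -10025920/41503 = -241.57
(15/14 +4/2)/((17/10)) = 215/119 = 1.81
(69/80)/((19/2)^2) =69/7220 = 0.01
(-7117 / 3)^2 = 50651689/9 = 5627965.44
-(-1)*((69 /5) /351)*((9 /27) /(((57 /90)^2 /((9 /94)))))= 690/220571 = 0.00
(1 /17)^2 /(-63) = -1/18207 = 0.00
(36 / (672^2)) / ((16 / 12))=3/50176 = 0.00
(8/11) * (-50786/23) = -406288/253 = -1605.88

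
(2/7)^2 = 4/49 = 0.08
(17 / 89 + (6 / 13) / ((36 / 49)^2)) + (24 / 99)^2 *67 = 150701609/30239352 = 4.98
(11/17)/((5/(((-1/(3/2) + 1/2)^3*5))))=-11/3672 = 0.00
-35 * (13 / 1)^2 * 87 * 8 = -4116840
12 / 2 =6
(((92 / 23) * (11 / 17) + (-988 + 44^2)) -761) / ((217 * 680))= 3223/2508520 = 0.00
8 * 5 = 40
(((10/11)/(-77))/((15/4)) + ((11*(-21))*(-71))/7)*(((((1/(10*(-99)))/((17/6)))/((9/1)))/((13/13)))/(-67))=1190711/859577103 = 0.00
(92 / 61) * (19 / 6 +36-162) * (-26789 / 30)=454100339/2745 = 165428.17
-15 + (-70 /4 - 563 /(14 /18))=-756.36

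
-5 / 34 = -0.15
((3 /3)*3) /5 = 3/5 = 0.60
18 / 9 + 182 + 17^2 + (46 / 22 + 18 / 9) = 5248/11 = 477.09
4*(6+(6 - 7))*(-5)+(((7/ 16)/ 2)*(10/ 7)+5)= -1515/16 = -94.69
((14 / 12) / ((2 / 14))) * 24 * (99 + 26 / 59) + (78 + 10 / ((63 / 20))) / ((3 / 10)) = 220354408/11151 = 19760.95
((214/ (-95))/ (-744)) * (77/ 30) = 8239/1060200 = 0.01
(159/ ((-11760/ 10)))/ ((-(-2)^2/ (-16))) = -53/98 = -0.54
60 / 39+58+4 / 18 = 6992/117 = 59.76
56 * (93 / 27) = 1736/9 = 192.89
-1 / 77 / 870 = -1/66990 = 0.00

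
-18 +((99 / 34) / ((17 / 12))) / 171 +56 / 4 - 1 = -27389/5491 = -4.99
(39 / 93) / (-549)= -13/17019 = 0.00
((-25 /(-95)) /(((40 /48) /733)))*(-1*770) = -178234.74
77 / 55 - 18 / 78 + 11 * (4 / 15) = 4.10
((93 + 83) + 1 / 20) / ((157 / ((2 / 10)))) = 3521/15700 = 0.22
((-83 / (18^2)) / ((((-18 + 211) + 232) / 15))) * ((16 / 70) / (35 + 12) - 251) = 11423207/5033700 = 2.27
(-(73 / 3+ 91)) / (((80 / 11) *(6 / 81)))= -17127/80 = -214.09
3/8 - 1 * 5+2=-21/8 = -2.62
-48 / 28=-12/7 = -1.71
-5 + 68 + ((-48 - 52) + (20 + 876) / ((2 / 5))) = 2203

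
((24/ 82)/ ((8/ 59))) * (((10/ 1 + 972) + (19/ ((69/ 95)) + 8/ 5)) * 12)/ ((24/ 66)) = 678270549/9430 = 71926.89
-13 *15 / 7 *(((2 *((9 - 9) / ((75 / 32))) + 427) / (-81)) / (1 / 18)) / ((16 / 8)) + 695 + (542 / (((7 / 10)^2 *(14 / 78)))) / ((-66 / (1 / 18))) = 68303800/33957 = 2011.48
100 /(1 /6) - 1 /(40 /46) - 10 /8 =2988/5 = 597.60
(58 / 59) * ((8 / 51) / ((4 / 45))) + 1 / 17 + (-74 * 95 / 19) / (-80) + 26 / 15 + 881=107018329/120360 = 889.15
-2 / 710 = -1/355 = 0.00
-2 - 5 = -7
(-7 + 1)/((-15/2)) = 4/5 = 0.80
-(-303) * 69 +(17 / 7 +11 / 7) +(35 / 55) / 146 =20911.00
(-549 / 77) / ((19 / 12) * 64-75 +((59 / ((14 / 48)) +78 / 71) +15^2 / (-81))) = -350811/11166122 = -0.03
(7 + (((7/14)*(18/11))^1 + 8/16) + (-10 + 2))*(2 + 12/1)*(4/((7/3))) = 84/11 = 7.64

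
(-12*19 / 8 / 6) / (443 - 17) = -19/1704 = -0.01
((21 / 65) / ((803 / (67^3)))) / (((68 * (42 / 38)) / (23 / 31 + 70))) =737170113/6472180 = 113.90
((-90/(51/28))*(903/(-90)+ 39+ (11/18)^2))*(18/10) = -665434/255 = -2609.55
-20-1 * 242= -262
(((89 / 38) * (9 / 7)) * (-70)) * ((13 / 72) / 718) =-5785/109136 = -0.05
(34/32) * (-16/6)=-17/6 = -2.83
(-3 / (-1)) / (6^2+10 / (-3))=9/98 = 0.09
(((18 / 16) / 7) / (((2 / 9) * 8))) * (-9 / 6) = -243/1792 = -0.14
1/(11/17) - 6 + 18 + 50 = 699/11 = 63.55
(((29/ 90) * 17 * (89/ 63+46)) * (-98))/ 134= -10308137/54270 = -189.94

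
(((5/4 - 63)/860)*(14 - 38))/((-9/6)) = -247/215 = -1.15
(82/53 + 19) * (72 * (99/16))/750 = 323433/26500 = 12.21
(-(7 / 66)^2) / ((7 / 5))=-0.01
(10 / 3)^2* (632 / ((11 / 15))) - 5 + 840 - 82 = 340849/33 = 10328.76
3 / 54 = 1/18 = 0.06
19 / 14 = 1.36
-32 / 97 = -0.33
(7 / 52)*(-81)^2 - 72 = 42183/52 = 811.21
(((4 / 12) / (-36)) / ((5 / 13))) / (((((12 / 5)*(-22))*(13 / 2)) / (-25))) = -25/14256 = 0.00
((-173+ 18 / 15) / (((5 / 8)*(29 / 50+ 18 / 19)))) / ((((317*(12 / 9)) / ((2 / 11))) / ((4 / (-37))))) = 1566816/187206569 = 0.01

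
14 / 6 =7/3 = 2.33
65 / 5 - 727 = -714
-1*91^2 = -8281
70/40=7/4 = 1.75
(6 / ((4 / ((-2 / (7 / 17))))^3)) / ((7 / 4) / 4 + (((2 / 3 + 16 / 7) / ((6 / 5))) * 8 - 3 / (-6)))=-530604/1018465 = -0.52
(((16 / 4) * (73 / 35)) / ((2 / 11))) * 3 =4818/35 = 137.66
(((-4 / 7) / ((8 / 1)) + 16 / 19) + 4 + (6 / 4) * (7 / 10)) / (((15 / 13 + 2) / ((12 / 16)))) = 603837/436240 = 1.38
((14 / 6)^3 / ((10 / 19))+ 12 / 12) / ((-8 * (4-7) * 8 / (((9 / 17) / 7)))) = 6787/685440 = 0.01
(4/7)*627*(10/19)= 1320/7 = 188.57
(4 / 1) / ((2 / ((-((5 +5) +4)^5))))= -1075648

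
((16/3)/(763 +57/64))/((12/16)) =4096/440001 = 0.01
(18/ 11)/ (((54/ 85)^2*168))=0.02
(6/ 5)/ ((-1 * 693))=-2/1155 = 0.00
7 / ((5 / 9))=63/5 = 12.60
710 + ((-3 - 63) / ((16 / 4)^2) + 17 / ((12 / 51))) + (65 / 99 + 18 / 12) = 617983/792 = 780.28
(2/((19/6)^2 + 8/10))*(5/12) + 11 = 21589/1949 = 11.08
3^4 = 81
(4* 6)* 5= 120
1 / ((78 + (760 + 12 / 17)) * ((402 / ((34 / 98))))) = 289/280854084 = 0.00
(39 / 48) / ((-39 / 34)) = -17/24 = -0.71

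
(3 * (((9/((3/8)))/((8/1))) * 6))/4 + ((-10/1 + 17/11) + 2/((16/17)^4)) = 2737355/360448 = 7.59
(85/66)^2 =7225/4356 = 1.66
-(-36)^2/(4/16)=-5184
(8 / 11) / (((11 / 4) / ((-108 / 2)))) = -1728/121 = -14.28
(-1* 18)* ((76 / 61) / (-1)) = 1368/61 = 22.43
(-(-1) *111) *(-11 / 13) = -1221/13 = -93.92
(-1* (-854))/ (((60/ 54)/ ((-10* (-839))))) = 6448554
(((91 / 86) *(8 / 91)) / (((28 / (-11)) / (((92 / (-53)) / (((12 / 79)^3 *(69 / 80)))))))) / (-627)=-2465195/73655001 = -0.03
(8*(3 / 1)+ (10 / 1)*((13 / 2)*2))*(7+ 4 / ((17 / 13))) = 26334/17 = 1549.06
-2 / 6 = -1/3 = -0.33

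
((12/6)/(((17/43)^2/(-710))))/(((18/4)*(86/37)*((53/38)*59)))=-85850360/8133327 = -10.56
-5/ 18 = -0.28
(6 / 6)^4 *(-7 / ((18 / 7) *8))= -49/144 = -0.34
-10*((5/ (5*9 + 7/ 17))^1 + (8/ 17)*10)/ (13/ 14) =-2212175/42653 = -51.86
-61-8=-69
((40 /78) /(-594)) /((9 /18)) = -20/11583 = 0.00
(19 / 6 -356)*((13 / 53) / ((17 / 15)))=-137605/1802 = -76.36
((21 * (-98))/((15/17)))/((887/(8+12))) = -46648/887 = -52.59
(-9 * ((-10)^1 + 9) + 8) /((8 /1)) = 17/8 = 2.12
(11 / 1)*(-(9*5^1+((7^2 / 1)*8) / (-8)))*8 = 352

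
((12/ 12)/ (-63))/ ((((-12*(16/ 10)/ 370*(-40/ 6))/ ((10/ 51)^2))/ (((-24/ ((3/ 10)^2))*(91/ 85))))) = 601250/1193859 = 0.50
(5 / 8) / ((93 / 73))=365/744 = 0.49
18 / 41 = 0.44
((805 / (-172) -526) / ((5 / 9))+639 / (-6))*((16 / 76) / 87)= -2.57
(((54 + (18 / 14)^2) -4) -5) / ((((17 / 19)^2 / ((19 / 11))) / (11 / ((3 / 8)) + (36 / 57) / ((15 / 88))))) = 235470192/70805 = 3325.62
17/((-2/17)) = -289/2 = -144.50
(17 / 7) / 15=0.16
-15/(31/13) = -6.29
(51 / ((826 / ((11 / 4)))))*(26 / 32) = 7293/52864 = 0.14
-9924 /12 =-827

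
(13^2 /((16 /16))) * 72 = 12168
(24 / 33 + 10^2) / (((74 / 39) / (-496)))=-10716576/407 = -26330.65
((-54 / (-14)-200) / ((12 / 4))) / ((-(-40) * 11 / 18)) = -4119/1540 = -2.67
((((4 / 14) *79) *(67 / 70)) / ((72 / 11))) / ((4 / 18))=14.85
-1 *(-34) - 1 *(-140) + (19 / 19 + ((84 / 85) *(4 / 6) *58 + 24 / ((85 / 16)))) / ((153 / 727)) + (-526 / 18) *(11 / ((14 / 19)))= -9915509/182070 = -54.46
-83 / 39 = -2.13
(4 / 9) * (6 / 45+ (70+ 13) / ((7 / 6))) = 29936/945 = 31.68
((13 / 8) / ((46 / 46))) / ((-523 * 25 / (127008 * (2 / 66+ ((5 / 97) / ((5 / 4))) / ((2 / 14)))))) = -70240716/13951025 = -5.03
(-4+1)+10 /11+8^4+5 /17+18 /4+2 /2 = 1533289/374 = 4099.70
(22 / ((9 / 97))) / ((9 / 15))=10670/27 = 395.19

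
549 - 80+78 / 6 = 482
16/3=5.33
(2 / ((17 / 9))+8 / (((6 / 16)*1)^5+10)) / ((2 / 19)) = 98411089/5574691 = 17.65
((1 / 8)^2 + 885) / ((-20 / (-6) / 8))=169923/80 = 2124.04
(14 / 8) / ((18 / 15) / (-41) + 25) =1435/20476 = 0.07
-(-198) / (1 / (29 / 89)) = 5742/89 = 64.52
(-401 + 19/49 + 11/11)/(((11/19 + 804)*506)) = -372039/379025878 = 0.00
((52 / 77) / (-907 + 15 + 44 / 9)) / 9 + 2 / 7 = 43899/153692 = 0.29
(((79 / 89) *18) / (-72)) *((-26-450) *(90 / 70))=12087/89 = 135.81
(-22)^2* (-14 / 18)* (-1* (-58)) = -196504/9 = -21833.78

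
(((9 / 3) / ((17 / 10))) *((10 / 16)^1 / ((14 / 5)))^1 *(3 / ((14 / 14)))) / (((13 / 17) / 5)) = 5625/728 = 7.73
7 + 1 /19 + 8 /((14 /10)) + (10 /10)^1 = 1831/133 = 13.77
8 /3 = 2.67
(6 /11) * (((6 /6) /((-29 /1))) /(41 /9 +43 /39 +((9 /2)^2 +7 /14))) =-2808/3942521 = 0.00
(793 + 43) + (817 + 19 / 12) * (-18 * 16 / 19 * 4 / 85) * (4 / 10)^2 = 1577972/2125 = 742.58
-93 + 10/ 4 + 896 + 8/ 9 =14515/18 = 806.39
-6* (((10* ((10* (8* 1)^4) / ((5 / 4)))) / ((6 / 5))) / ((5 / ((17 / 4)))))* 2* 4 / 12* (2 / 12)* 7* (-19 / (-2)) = -92610560/9 = -10290062.22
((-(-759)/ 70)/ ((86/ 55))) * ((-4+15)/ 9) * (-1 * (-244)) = 1867393/903 = 2067.99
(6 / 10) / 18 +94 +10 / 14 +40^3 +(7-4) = 13460527/210 = 64097.75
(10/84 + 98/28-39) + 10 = -25.38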